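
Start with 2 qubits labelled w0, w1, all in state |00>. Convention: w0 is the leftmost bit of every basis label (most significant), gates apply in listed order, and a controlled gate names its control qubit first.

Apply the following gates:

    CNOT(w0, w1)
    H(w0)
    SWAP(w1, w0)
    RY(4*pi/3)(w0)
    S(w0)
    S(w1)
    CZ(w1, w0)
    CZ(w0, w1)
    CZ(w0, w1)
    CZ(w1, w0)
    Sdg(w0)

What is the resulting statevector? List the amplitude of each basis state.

The final amplitudes are -sqrt(2)/4 on |00>, -sqrt(2)*I/4 on |01>, sqrt(6)/4 on |10>, sqrt(6)*I/4 on |11>.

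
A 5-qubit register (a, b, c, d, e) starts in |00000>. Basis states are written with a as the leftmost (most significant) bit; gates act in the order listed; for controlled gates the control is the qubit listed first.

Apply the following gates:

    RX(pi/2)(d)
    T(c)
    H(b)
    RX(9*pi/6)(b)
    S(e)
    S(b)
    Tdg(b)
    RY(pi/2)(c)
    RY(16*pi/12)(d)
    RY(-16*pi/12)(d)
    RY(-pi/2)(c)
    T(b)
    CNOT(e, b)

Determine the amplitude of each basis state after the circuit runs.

After the circuit, the state carries amplitude sqrt(2)*(-1 - I)/4 on |00000>, sqrt(2)*(-1 + I)/4 on |00010>, sqrt(2)*(1 - I)/4 on |01000>, sqrt(2)*(-1 - I)/4 on |01010>, and 0 on every other basis state. Key observation: steps 7-12 multiply out to the identity, so the circuit reduces to the remaining gates.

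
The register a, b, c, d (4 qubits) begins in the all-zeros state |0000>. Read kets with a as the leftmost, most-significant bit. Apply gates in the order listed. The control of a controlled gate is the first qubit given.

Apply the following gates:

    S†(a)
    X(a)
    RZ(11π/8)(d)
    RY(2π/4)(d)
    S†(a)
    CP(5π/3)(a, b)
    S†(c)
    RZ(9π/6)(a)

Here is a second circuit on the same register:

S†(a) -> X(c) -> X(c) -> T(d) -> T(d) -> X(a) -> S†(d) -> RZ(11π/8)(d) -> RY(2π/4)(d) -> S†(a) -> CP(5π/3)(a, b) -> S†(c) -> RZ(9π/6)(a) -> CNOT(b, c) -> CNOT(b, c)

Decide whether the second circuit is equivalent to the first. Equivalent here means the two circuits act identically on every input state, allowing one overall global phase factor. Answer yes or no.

Yes — the two circuits implement the same unitary up to a global phase.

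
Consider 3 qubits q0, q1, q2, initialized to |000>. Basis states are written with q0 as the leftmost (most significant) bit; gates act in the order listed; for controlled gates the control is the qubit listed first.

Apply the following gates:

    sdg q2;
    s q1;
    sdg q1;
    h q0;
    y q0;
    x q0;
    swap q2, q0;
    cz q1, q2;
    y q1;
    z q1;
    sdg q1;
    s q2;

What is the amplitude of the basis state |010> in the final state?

|010> carries amplitude -sqrt(2)*I/2 in the final state.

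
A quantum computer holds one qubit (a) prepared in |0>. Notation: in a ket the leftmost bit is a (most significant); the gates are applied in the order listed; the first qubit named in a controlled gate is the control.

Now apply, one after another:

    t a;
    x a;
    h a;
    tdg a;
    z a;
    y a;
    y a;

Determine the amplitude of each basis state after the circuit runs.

The resulting statevector has amplitude sqrt(2)/2 on |0>, -sqrt(2)*exp(3*I*pi/4)/2 on |1>.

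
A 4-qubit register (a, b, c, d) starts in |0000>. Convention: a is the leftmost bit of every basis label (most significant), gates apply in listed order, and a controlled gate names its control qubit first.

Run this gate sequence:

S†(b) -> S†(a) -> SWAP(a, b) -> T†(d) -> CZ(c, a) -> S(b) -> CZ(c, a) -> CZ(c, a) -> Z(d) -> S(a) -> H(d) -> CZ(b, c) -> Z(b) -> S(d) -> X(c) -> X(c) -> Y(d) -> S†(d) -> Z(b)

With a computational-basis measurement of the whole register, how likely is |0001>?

A full measurement returns |0001> with probability 1/2.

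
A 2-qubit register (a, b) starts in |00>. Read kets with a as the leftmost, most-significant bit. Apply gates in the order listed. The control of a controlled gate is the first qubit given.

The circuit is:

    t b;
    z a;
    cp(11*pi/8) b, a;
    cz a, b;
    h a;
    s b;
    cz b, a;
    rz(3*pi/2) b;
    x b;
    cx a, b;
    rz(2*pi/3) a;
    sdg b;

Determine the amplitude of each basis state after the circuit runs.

After the circuit, the state carries amplitude 0 on |00>, sqrt(2)*exp(5*I*pi/12)/2 on |01>, -sqrt(2)*exp(7*I*pi/12)/2 on |10>, 0 on |11>.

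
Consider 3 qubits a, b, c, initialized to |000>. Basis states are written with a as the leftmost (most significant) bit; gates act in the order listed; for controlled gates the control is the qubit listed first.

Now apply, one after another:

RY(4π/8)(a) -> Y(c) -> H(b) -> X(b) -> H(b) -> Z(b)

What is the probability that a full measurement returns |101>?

The probability of measuring |101> is 1/2. Key observation: the block from step 3 through step 6 cancels to the identity and can be dropped.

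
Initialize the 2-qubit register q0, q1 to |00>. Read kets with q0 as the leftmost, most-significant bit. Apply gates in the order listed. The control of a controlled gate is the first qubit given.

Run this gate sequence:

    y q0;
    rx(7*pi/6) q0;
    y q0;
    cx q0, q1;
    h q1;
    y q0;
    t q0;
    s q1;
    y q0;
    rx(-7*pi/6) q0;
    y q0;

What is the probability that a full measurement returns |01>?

The probability of measuring |01> is 1/16 - sqrt(2)/32.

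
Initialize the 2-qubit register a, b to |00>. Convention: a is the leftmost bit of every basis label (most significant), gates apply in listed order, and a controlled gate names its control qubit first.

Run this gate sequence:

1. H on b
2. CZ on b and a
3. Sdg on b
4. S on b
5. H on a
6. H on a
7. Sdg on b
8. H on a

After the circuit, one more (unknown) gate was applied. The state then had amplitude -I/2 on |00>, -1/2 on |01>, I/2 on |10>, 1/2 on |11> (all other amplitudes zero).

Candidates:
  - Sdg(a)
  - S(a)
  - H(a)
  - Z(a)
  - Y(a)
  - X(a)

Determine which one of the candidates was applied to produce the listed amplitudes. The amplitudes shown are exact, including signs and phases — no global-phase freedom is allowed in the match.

The applied gate was Y(a). Key observation: gates 4-7 undo each other exactly, leaving only the rest of the circuit to track.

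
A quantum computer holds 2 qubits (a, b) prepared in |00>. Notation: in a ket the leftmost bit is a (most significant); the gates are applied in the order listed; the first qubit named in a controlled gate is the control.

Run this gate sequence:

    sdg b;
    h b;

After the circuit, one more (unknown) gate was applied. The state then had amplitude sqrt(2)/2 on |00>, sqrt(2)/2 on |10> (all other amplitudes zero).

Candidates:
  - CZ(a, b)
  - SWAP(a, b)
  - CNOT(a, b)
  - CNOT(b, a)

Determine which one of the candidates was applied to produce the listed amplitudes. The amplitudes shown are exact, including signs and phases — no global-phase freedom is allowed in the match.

It was SWAP(a, b) that produced the state shown.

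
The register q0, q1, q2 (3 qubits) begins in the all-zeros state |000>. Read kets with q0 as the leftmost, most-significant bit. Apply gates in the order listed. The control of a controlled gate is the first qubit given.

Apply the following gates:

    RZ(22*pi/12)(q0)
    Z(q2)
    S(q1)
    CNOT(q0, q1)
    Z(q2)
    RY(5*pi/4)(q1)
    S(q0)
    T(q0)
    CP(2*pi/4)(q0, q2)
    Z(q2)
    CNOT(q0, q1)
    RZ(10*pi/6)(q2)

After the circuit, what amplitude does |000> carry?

The final state's coefficient on |000> equals -sqrt(2 - sqrt(2))*exp(I*pi/4)/2.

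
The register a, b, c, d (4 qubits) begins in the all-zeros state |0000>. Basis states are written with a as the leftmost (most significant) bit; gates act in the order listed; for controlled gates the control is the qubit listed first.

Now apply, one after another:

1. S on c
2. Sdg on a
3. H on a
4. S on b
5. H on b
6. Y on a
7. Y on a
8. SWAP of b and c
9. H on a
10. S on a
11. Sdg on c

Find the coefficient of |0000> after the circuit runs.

|0000> carries amplitude sqrt(2)/2 in the final state.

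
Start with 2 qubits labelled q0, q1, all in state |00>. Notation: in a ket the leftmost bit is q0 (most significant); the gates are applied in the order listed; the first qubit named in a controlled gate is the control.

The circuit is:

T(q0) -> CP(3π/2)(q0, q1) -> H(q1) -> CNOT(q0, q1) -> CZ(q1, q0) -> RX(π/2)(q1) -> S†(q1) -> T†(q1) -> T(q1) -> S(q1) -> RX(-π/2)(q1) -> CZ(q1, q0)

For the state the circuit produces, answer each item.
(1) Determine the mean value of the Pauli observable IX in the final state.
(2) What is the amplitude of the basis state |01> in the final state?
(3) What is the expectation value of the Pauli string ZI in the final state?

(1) The observable IX averages to 1. Key observation: steps 5-12 multiply out to the identity, so the circuit reduces to the remaining gates.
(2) The final state's coefficient on |01> equals sqrt(2)/2.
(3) In the final state, ZI has expectation 1.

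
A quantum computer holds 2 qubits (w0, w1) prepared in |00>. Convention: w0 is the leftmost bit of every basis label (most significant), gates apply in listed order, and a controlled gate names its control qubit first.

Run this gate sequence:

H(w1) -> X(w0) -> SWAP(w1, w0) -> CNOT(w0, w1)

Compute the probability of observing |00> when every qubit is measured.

Outcome |00> occurs with probability 0.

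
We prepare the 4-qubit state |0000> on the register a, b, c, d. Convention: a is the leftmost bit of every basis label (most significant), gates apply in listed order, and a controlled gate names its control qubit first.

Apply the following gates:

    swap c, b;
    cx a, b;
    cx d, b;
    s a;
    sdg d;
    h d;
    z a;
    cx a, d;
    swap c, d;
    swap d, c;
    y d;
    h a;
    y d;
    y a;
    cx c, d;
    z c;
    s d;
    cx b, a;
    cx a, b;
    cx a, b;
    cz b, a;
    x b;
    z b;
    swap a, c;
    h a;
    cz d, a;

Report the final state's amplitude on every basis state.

After the circuit, the state carries amplitude 0 on |0000>, 0 on |0001>, 0 on |0010>, 0 on |0011>, sqrt(2)*I/4 on |0100>, -sqrt(2)/4 on |0101>, -sqrt(2)*I/4 on |0110>, sqrt(2)/4 on |0111>, 0 on |1000>, 0 on |1001>, 0 on |1010>, 0 on |1011>, sqrt(2)*I/4 on |1100>, sqrt(2)/4 on |1101>, -sqrt(2)*I/4 on |1110>, -sqrt(2)/4 on |1111>. Key observation: gates 19-20 undo each other exactly, leaving only the rest of the circuit to track.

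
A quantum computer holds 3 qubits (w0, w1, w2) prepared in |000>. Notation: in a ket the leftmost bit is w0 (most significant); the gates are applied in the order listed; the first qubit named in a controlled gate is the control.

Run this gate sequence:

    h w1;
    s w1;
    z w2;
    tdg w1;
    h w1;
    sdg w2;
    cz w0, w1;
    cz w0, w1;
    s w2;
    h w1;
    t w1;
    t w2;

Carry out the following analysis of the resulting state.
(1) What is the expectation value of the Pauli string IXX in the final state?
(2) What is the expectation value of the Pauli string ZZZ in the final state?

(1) The expectation value of IXX is 0. Key observation: gates 4-11 undo each other exactly, leaving only the rest of the circuit to track.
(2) The expectation value of ZZZ is 0.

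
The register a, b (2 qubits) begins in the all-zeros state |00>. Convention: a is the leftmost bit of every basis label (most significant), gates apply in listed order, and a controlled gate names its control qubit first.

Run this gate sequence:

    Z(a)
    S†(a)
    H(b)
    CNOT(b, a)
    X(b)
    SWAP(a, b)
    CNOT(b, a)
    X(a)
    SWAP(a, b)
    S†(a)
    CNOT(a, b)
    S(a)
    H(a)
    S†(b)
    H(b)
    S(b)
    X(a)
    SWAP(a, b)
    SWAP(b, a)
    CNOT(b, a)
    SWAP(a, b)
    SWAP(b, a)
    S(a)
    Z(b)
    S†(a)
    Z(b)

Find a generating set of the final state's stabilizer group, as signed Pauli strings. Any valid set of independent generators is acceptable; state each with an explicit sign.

The stabilizer group can be generated by -YI, +IY, among other valid generating sets.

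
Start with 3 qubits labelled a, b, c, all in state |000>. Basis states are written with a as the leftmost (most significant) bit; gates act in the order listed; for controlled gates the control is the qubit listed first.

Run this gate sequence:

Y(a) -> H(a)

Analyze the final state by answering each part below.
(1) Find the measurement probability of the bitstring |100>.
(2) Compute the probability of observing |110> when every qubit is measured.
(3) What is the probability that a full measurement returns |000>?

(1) A full measurement returns |100> with probability 1/2.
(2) A full measurement returns |110> with probability 0.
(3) The probability of measuring |000> is 1/2.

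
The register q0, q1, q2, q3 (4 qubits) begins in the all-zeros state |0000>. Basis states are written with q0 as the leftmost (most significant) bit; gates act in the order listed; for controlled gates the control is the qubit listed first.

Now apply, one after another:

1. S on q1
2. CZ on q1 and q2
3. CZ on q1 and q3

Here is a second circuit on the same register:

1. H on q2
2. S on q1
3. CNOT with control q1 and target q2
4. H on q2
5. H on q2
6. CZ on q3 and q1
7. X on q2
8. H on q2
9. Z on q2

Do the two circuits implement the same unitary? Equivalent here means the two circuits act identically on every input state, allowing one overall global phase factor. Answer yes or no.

Yes, they are equivalent — the unitaries differ by at most a global phase.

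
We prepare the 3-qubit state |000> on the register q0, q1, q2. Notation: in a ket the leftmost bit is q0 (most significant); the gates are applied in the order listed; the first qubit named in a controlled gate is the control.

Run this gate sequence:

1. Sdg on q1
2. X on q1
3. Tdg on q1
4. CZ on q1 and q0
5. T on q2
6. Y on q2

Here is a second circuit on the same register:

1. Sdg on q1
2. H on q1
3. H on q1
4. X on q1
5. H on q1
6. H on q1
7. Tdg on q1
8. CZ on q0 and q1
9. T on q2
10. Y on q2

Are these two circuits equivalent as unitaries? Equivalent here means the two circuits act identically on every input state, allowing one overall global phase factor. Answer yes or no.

Yes, they are equivalent — the unitaries differ by at most a global phase.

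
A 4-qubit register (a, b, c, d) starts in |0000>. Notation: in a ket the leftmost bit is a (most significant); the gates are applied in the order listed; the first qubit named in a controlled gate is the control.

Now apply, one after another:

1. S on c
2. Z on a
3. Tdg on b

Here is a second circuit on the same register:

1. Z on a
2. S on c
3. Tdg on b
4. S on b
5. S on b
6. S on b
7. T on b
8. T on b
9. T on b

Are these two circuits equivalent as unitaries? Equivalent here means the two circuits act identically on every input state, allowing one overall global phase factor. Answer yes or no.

No, they are not equivalent — no single phase factor reconciles the two unitaries.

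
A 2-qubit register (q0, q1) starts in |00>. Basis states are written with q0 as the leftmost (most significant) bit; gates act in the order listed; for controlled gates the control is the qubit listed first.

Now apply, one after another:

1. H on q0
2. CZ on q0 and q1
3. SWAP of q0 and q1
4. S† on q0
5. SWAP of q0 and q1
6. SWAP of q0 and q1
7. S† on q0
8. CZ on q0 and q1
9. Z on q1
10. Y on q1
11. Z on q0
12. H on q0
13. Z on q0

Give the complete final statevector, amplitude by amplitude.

The resulting statevector has amplitude I/2 on |00>, I/2 on |01>, -I/2 on |10>, -I/2 on |11>.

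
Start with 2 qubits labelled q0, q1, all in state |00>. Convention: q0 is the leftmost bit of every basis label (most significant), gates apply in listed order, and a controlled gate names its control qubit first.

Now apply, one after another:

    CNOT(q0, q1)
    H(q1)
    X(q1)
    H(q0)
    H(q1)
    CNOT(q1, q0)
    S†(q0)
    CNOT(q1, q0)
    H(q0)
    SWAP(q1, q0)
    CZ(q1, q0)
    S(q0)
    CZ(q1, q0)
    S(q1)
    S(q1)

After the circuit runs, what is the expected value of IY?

The expectation value of IY is -1.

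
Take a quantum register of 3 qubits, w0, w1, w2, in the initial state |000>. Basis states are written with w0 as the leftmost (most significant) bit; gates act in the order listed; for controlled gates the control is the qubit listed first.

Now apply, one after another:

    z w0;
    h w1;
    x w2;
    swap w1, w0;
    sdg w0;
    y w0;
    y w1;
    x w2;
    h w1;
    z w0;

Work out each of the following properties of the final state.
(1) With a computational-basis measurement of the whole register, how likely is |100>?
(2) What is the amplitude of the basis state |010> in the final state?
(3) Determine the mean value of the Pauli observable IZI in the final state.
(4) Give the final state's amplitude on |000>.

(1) A full measurement returns |100> with probability 1/4.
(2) The final state's coefficient on |010> equals I/2.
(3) The expectation value of IZI is 0.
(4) The amplitude on |000> is -I/2.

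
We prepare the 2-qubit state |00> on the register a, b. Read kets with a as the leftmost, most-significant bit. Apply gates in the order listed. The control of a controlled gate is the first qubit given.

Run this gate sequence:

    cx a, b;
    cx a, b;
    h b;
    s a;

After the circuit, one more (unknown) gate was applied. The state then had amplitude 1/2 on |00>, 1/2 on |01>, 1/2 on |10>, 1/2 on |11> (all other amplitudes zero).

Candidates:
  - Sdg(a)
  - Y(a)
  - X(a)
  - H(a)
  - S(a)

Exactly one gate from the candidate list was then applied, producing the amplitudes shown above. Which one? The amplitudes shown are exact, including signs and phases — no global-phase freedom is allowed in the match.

The applied gate was H(a). Key observation: the block from step 1 through step 2 cancels to the identity and can be dropped.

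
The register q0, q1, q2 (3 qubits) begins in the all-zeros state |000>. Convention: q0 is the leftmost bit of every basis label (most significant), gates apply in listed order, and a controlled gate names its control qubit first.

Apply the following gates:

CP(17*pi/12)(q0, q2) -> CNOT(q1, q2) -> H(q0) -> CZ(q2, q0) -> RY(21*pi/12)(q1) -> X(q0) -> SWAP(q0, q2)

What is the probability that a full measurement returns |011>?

The probability of measuring |011> is 1/4 - sqrt(2)/8.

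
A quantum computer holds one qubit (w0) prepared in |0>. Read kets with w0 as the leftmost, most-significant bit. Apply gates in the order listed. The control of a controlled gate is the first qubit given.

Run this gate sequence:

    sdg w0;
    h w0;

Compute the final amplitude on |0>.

|0> carries amplitude sqrt(2)/2 in the final state.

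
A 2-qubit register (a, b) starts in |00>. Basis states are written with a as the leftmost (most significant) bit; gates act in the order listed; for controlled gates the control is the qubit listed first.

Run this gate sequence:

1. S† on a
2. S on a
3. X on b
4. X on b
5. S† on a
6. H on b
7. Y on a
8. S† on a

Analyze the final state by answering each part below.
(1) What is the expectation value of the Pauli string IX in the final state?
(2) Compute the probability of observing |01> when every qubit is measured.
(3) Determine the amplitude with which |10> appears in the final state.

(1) In the final state, IX has expectation 1. Key observation: steps 2-5 multiply out to the identity, so the circuit reduces to the remaining gates.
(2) A full measurement returns |01> with probability 0.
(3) |10> carries amplitude sqrt(2)/2 in the final state.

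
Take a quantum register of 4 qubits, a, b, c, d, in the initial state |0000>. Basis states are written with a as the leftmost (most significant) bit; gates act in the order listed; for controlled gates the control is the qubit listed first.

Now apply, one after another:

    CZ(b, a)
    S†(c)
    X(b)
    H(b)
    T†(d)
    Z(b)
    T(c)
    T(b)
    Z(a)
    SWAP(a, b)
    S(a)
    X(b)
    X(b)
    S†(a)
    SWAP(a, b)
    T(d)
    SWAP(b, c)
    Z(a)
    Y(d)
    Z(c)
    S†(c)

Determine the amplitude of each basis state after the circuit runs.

The final amplitudes are sqrt(2)*I/2 on |0001>, -sqrt(2)*exp(I*pi/4)/2 on |0011>, and 0 on every other basis state. Key observation: the block from step 10 through step 15 cancels to the identity and can be dropped.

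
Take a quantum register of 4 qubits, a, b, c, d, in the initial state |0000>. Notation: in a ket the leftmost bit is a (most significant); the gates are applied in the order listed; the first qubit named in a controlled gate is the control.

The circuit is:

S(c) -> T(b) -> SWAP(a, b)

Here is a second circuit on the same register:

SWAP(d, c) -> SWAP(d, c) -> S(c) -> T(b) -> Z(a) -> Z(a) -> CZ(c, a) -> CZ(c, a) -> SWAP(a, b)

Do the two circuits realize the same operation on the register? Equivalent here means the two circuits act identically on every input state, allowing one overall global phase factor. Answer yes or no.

Yes: on every input state the two circuits agree up to one overall phase factor.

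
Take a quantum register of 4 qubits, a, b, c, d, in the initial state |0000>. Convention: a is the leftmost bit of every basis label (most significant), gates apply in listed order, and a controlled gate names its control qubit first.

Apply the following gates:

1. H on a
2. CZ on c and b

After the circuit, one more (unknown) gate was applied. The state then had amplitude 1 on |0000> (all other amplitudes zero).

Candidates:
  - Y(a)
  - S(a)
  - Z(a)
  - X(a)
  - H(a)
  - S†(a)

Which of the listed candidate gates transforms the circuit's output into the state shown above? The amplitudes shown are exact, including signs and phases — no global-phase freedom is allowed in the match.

The unique candidate consistent with the amplitudes is H(a).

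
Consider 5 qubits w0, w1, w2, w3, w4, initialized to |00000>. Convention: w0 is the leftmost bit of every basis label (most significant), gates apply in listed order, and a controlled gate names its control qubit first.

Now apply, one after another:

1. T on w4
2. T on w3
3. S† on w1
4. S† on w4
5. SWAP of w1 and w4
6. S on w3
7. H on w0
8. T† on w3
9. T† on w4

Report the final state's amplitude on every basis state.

The resulting statevector has amplitude sqrt(2)/2 on |00000>, sqrt(2)/2 on |10000>, and 0 on every other basis state.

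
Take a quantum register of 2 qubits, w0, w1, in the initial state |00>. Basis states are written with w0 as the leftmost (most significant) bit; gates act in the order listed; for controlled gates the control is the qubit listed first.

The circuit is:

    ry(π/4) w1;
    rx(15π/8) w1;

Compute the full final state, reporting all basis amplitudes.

After the circuit, the state carries amplitude -sqrt(sqrt(2)/4 + 1/2)*cos(pi/16) - I*sqrt(1/2 - sqrt(2)/4)*sin(pi/16) on |00>, -sqrt(1/2 - sqrt(2)/4)*cos(pi/16) - I*sqrt(sqrt(2)/4 + 1/2)*sin(pi/16) on |01>, 0 on |10>, 0 on |11>.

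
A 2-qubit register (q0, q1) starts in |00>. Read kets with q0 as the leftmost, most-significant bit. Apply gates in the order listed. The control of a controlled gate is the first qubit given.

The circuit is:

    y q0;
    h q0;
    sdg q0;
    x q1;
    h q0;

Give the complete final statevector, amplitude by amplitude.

After the circuit, the state carries amplitude 0 on |00>, -1/2 + I/2 on |01>, 0 on |10>, 1/2 + I/2 on |11>.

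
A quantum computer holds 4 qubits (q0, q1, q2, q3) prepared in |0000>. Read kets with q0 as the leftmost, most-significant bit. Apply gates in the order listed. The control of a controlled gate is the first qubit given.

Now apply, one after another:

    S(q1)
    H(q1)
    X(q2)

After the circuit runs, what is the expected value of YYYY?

The observable YYYY averages to 0.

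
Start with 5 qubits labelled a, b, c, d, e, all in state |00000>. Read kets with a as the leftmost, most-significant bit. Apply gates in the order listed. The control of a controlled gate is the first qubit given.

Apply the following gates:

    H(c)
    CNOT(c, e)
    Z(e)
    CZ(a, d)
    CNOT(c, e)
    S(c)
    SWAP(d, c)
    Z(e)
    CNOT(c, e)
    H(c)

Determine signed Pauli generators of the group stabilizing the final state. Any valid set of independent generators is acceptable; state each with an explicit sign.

The stabilizer group can be generated by +IIXII, -IIIYI, +ZIIII, +IZIII, +IIIIZ, among other valid generating sets.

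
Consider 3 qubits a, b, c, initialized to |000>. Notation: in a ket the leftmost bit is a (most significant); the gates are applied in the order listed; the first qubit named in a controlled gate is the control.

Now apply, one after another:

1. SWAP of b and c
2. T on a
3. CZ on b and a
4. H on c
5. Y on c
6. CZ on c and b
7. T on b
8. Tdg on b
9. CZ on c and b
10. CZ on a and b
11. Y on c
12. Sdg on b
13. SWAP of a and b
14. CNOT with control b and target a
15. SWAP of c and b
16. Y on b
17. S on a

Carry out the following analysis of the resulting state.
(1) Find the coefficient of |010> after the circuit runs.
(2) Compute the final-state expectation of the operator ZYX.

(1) |010> carries amplitude sqrt(2)*I/2 in the final state.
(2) The expectation value of ZYX is 0.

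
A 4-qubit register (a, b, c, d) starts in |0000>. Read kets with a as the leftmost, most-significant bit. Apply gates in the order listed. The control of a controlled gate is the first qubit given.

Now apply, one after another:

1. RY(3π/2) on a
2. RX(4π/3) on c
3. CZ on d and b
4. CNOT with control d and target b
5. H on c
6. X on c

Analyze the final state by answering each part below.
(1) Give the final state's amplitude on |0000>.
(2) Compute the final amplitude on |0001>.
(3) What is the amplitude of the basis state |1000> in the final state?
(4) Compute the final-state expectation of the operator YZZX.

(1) The final state's coefficient on |0000> equals 1/4 - sqrt(3)*I/4.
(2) The final state's coefficient on |0001> equals 0.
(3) The amplitude on |1000> is -1/4 + sqrt(3)*I/4.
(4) The expectation value of YZZX is 0.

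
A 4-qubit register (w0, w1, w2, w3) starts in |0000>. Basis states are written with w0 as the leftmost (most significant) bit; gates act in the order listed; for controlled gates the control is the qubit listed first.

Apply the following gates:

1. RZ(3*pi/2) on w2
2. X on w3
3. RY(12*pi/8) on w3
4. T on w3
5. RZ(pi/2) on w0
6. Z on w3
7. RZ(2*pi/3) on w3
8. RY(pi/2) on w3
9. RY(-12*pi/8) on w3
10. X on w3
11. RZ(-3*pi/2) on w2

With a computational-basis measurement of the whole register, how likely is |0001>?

The probability of measuring |0001> is 1/2.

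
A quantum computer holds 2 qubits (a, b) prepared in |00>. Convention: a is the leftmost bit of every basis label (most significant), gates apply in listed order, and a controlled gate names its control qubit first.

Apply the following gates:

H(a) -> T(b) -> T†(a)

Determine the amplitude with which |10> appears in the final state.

The final state's coefficient on |10> equals -sqrt(2)*exp(3*I*pi/4)/2.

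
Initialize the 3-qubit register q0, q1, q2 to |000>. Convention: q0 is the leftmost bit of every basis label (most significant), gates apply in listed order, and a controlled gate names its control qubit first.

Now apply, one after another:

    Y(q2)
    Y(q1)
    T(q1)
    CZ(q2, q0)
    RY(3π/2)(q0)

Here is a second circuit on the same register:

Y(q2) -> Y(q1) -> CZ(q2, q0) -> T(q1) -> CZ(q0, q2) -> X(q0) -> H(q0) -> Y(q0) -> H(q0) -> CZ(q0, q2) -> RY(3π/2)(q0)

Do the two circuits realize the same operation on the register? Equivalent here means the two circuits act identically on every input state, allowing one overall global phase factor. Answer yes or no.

No: there is an input state on which the two circuits produce genuinely different outputs (not merely differing by a phase).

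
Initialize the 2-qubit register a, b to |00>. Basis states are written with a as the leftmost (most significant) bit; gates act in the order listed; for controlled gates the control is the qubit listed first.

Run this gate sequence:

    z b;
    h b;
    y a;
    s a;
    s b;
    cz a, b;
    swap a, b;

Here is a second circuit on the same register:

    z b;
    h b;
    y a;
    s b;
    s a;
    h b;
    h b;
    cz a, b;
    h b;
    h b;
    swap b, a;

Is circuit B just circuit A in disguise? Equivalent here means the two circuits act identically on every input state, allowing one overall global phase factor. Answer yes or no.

Yes: on every input state the two circuits agree up to one overall phase factor.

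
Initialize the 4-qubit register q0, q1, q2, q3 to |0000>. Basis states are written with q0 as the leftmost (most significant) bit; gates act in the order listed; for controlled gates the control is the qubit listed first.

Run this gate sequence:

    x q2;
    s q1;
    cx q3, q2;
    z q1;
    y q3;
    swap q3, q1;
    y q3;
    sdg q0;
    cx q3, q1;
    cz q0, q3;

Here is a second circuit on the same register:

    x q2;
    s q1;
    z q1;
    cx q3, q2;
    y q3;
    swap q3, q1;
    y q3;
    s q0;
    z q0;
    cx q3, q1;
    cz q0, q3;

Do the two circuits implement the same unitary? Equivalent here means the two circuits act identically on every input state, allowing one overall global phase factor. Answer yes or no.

Yes: on every input state the two circuits agree up to one overall phase factor.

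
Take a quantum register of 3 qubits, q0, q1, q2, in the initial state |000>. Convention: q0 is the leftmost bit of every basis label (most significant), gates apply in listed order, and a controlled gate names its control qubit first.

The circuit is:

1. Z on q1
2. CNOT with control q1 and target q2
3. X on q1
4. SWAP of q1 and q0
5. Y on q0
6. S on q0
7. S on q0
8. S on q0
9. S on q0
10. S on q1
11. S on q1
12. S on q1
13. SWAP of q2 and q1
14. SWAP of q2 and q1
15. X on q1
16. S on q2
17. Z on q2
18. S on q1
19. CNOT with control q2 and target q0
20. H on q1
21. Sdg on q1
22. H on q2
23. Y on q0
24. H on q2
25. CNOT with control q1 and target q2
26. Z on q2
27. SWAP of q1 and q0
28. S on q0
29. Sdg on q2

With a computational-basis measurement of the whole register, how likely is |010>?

Outcome |010> occurs with probability 1/2.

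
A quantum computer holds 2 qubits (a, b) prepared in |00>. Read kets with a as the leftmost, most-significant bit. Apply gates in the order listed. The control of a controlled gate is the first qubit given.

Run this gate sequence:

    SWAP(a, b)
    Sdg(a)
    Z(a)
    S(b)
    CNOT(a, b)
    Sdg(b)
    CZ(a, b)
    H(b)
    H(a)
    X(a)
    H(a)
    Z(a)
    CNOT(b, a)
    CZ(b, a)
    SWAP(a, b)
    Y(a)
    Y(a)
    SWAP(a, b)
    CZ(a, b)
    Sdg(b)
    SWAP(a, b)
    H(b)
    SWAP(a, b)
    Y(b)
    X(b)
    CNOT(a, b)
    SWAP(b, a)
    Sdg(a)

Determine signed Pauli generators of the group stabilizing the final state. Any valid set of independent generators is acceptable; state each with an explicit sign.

One valid set of independent stabilizer generators is +XI, -IY (any independent generating set of the same group is equally correct). Key observation: steps 15-18 multiply out to the identity, so the circuit reduces to the remaining gates.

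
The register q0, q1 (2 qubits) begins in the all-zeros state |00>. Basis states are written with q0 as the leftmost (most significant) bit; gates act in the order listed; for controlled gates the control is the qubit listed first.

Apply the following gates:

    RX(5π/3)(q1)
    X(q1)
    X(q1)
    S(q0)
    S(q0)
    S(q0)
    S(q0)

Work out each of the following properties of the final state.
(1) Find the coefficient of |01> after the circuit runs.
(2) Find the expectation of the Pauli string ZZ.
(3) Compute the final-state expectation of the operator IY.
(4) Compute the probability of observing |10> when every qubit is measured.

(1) |01> carries amplitude -I/2 in the final state. Key observation: gates 4-7 undo each other exactly, leaving only the rest of the circuit to track.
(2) The observable ZZ averages to 1/2.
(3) The observable IY averages to sqrt(3)/2.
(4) Outcome |10> occurs with probability 0.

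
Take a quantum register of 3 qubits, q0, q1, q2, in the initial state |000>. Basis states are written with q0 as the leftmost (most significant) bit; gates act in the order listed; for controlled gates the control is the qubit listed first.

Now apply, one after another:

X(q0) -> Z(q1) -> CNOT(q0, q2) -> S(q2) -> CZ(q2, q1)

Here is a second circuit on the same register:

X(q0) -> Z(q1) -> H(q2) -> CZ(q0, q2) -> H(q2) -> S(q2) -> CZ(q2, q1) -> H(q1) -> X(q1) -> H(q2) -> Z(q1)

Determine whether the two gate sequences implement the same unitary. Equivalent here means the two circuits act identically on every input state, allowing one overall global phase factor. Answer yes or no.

No, they are not equivalent — no single phase factor reconciles the two unitaries.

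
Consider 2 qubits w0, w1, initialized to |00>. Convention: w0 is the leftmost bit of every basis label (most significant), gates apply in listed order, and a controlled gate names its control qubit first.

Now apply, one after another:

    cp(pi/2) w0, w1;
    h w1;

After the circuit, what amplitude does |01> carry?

The amplitude on |01> is sqrt(2)/2.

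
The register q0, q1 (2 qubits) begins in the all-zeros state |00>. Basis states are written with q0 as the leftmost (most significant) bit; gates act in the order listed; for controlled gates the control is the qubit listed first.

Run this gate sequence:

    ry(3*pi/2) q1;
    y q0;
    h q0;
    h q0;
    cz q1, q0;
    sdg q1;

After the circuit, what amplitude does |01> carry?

|01> carries amplitude 0 in the final state. Key observation: the block from step 3 through step 4 cancels to the identity and can be dropped.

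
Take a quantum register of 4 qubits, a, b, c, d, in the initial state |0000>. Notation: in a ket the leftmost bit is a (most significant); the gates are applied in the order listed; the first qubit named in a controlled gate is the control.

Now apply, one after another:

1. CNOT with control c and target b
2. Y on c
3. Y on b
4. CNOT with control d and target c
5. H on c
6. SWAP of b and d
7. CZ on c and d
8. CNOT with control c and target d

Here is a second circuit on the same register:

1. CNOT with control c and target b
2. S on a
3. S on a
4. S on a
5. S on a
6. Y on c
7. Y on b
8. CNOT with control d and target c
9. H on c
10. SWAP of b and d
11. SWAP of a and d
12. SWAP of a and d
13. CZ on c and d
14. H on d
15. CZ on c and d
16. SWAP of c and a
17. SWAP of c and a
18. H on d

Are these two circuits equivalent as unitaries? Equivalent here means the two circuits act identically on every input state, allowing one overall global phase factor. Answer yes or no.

Yes — the two circuits implement the same unitary up to a global phase.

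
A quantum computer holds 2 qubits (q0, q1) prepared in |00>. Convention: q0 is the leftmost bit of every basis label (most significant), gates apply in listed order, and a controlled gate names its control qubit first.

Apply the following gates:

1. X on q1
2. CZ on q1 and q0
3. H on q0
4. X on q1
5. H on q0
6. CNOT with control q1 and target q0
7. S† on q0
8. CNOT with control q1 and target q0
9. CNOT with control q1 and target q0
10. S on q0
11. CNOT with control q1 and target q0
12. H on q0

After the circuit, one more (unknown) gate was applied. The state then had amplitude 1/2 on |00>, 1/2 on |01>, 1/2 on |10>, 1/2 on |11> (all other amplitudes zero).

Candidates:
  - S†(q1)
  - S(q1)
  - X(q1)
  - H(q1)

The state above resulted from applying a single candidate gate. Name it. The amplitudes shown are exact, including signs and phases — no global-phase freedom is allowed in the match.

The applied gate was H(q1). Key observation: the block from step 5 through step 12 cancels to the identity and can be dropped.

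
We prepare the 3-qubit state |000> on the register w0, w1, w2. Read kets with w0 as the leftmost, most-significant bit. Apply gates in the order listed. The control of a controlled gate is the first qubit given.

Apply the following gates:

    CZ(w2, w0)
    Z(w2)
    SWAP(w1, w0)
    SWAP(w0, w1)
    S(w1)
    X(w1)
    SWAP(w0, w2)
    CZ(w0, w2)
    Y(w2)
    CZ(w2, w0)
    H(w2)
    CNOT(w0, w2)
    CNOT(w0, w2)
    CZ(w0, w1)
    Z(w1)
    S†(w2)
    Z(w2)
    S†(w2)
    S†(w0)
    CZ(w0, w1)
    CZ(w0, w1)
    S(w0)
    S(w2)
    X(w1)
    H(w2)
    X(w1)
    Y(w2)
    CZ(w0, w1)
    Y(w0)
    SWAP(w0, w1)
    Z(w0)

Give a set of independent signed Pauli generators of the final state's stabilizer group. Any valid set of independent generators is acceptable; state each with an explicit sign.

The final state is stabilized by the group generated by +IIY, -ZII, -IZI; other independent generating sets are equally valid. Key observation: the block from step 18 through step 23 cancels to the identity and can be dropped.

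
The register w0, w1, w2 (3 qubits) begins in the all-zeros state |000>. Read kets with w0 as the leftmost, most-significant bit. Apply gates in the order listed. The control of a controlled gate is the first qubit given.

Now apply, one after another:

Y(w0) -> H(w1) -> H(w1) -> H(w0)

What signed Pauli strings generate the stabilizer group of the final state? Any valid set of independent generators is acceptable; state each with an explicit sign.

The final state is stabilized by the group generated by -XII, +IZI, +IIZ; other independent generating sets are equally valid. Key observation: steps 2-3 multiply out to the identity, so the circuit reduces to the remaining gates.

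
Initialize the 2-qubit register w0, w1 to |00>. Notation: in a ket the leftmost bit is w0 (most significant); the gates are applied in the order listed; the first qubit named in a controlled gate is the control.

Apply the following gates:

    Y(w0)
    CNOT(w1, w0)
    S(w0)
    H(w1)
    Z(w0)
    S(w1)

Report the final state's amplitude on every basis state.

After the circuit, the state carries amplitude 0 on |00>, 0 on |01>, sqrt(2)/2 on |10>, sqrt(2)*I/2 on |11>.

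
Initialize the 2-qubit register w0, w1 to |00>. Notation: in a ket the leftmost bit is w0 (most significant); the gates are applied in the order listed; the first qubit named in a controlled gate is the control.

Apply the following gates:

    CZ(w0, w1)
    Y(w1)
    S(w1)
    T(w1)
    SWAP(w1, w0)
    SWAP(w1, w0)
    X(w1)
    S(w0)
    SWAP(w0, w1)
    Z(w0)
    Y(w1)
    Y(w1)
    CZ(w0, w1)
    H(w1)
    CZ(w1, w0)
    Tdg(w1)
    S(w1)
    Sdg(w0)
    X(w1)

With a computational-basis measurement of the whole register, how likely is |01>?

Outcome |01> occurs with probability 1/2.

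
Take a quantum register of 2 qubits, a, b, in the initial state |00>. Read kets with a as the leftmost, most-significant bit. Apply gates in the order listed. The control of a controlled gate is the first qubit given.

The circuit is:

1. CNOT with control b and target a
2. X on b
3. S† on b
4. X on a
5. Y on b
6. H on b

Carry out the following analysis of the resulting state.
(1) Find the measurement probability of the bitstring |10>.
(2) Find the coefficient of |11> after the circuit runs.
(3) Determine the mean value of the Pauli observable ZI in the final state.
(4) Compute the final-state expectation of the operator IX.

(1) The probability of measuring |10> is 1/2.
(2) The final state's coefficient on |11> equals -sqrt(2)/2.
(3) In the final state, ZI has expectation -1.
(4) In the final state, IX has expectation 1.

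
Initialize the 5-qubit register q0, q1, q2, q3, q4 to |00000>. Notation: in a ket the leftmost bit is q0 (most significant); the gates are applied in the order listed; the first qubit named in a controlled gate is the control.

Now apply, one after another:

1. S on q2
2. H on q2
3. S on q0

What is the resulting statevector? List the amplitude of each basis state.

The final amplitudes are sqrt(2)/2 on |00000>, sqrt(2)/2 on |00100>, and 0 on every other basis state.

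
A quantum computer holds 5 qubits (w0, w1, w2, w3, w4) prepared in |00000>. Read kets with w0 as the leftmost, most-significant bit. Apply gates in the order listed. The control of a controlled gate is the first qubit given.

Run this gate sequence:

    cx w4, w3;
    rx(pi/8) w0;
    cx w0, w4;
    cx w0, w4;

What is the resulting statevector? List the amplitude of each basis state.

After the circuit, the state carries amplitude cos(pi/16) on |00000>, -I*sin(pi/16) on |10000>, and 0 on every other basis state.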